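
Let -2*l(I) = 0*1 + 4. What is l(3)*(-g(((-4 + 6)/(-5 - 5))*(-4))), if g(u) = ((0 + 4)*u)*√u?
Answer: 64*√5/25 ≈ 5.7243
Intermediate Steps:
l(I) = -2 (l(I) = -(0*1 + 4)/2 = -(0 + 4)/2 = -½*4 = -2)
g(u) = 4*u^(3/2) (g(u) = (4*u)*√u = 4*u^(3/2))
l(3)*(-g(((-4 + 6)/(-5 - 5))*(-4))) = -(-2)*4*(((-4 + 6)/(-5 - 5))*(-4))^(3/2) = -(-2)*4*((2/(-10))*(-4))^(3/2) = -(-2)*4*((2*(-⅒))*(-4))^(3/2) = -(-2)*4*(-⅕*(-4))^(3/2) = -(-2)*4*(⅘)^(3/2) = -(-2)*4*(8*√5/25) = -(-2)*32*√5/25 = -(-64)*√5/25 = 64*√5/25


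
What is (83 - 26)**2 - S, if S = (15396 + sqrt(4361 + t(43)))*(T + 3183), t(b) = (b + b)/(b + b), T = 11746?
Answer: -229843635 - 14929*sqrt(4362) ≈ -2.3083e+8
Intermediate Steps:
t(b) = 1 (t(b) = (2*b)/((2*b)) = (2*b)*(1/(2*b)) = 1)
S = 229846884 + 14929*sqrt(4362) (S = (15396 + sqrt(4361 + 1))*(11746 + 3183) = (15396 + sqrt(4362))*14929 = 229846884 + 14929*sqrt(4362) ≈ 2.3083e+8)
(83 - 26)**2 - S = (83 - 26)**2 - (229846884 + 14929*sqrt(4362)) = 57**2 + (-229846884 - 14929*sqrt(4362)) = 3249 + (-229846884 - 14929*sqrt(4362)) = -229843635 - 14929*sqrt(4362)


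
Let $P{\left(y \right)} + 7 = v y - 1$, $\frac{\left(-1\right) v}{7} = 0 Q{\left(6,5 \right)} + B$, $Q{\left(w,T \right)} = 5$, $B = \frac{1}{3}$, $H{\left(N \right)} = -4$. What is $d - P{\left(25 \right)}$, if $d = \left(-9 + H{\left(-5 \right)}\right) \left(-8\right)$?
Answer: $\frac{511}{3} \approx 170.33$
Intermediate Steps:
$B = \frac{1}{3} \approx 0.33333$
$v = - \frac{7}{3}$ ($v = - 7 \left(0 \cdot 5 + \frac{1}{3}\right) = - 7 \left(0 + \frac{1}{3}\right) = \left(-7\right) \frac{1}{3} = - \frac{7}{3} \approx -2.3333$)
$d = 104$ ($d = \left(-9 - 4\right) \left(-8\right) = \left(-13\right) \left(-8\right) = 104$)
$P{\left(y \right)} = -8 - \frac{7 y}{3}$ ($P{\left(y \right)} = -7 - \left(1 + \frac{7 y}{3}\right) = -8 - \frac{7 y}{3}$)
$d - P{\left(25 \right)} = 104 - \left(-8 - \frac{175}{3}\right) = 104 - - \frac{199}{3} = 104 + \frac{199}{3} = \frac{511}{3}$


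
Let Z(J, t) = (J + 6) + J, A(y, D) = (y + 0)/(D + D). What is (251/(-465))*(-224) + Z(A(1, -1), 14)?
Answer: 58549/465 ≈ 125.91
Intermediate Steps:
A(y, D) = y/(2*D) (A(y, D) = y/((2*D)) = y*(1/(2*D)) = y/(2*D))
Z(J, t) = 6 + 2*J (Z(J, t) = (6 + J) + J = 6 + 2*J)
(251/(-465))*(-224) + Z(A(1, -1), 14) = (251/(-465))*(-224) + (6 + 2*((½)*1/(-1))) = (251*(-1/465))*(-224) + (6 + 2*((½)*1*(-1))) = -251/465*(-224) + (6 + 2*(-½)) = 56224/465 + (6 - 1) = 56224/465 + 5 = 58549/465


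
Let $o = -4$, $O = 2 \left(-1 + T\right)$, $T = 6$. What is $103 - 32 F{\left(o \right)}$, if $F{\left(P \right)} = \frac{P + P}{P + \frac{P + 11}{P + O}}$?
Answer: $\frac{215}{17} \approx 12.647$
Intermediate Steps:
$O = 10$ ($O = 2 \left(-1 + 6\right) = 2 \cdot 5 = 10$)
$F{\left(P \right)} = \frac{2 P}{P + \frac{11 + P}{10 + P}}$ ($F{\left(P \right)} = \frac{P + P}{P + \frac{P + 11}{P + 10}} = \frac{2 P}{P + \frac{11 + P}{10 + P}}$)
$103 - 32 F{\left(o \right)} = 103 - 32 \cdot 2 \left(-4\right) \frac{1}{11 + \left(-4\right)^{2} + 11 \left(-4\right)} \left(10 - 4\right) = 103 - 32 \cdot 2 \left(-4\right) \frac{1}{11 + 16 - 44} \cdot 6 = 103 - 32 \cdot 2 \left(-4\right) \frac{1}{-17} \cdot 6 = 103 - 32 \cdot 2 \left(-4\right) \left(- \frac{1}{17}\right) 6 = 103 - \frac{1536}{17} = \frac{215}{17}$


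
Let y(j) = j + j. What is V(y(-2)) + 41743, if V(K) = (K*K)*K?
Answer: 41679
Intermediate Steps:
y(j) = 2*j
V(K) = K**3 (V(K) = K**2*K = K**3)
V(y(-2)) + 41743 = (2*(-2))**3 + 41743 = (-4)**3 + 41743 = -64 + 41743 = 41679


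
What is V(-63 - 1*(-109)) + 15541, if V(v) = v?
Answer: 15587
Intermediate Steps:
V(-63 - 1*(-109)) + 15541 = (-63 - 1*(-109)) + 15541 = (-63 + 109) + 15541 = 46 + 15541 = 15587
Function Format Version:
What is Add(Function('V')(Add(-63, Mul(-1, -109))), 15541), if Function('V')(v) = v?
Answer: 15587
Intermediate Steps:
Add(Function('V')(Add(-63, Mul(-1, -109))), 15541) = Add(Add(-63, Mul(-1, -109)), 15541) = Add(Add(-63, 109), 15541) = Add(46, 15541) = 15587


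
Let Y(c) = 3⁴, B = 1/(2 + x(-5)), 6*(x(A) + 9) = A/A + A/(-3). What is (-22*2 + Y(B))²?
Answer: 1369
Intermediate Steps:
x(A) = -53/6 - A/18 (x(A) = -9 + (A/A + A/(-3))/6 = -9 + (1 + A*(-⅓))/6 = -9 + (1 - A/3)/6 = -9 + (⅙ - A/18) = -53/6 - A/18)
B = -9/59 (B = 1/(2 + (-53/6 - 1/18*(-5))) = 1/(2 + (-53/6 + 5/18)) = 1/(2 - 77/9) = 1/(-59/9) = -9/59 ≈ -0.15254)
Y(c) = 81
(-22*2 + Y(B))² = (-22*2 + 81)² = (-44 + 81)² = 37² = 1369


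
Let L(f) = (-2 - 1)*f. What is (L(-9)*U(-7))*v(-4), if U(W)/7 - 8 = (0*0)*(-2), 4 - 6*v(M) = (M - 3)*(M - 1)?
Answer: -7812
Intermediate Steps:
L(f) = -3*f
v(M) = ⅔ - (-1 + M)*(-3 + M)/6 (v(M) = ⅔ - (M - 3)*(M - 1)/6 = ⅔ - (-3 + M)*(-1 + M)/6 = ⅔ - (-1 + M)*(-3 + M)/6)
U(W) = 56 (U(W) = 56 + 7*((0*0)*(-2)) = 56 + 7*(0*(-2)) = 56 + 7*0 = 56 + 0 = 56)
(L(-9)*U(-7))*v(-4) = (-3*(-9)*56)*(⅙ - ⅙*(-4)² + (⅔)*(-4)) = (27*56)*(⅙ - ⅙*16 - 8/3) = 1512*(⅙ - 8/3 - 8/3) = 1512*(-31/6) = -7812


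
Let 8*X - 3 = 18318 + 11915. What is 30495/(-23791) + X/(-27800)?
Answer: -1875358169/1322779600 ≈ -1.4177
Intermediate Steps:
X = 7559/2 (X = 3/8 + (18318 + 11915)/8 = 3/8 + (⅛)*30233 = 3/8 + 30233/8 = 7559/2 ≈ 3779.5)
30495/(-23791) + X/(-27800) = 30495/(-23791) + (7559/2)/(-27800) = 30495*(-1/23791) + (7559/2)*(-1/27800) = -30495/23791 - 7559/55600 = -1875358169/1322779600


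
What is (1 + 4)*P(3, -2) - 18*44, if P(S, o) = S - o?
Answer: -767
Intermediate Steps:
(1 + 4)*P(3, -2) - 18*44 = (1 + 4)*(3 - 1*(-2)) - 18*44 = 5*(3 + 2) - 792 = 5*5 - 792 = 25 - 792 = -767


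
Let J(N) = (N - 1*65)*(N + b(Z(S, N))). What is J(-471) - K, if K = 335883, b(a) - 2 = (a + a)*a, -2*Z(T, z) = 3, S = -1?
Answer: -86911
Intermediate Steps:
Z(T, z) = -3/2 (Z(T, z) = -1/2*3 = -3/2)
b(a) = 2 + 2*a**2 (b(a) = 2 + (a + a)*a = 2 + (2*a)*a = 2 + 2*a**2)
J(N) = (-65 + N)*(13/2 + N) (J(N) = (N - 1*65)*(N + (2 + 2*(-3/2)**2)) = (N - 65)*(N + (2 + 2*(9/4))) = (-65 + N)*(N + (2 + 9/2)) = (-65 + N)*(N + 13/2) = (-65 + N)*(13/2 + N))
J(-471) - K = (-845/2 + (-471)**2 - 117/2*(-471)) - 1*335883 = (-845/2 + 221841 + 55107/2) - 335883 = 248972 - 335883 = -86911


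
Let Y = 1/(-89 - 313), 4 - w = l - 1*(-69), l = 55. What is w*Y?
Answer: 20/67 ≈ 0.29851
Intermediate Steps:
w = -120 (w = 4 - (55 - 1*(-69)) = 4 - (55 + 69) = 4 - 1*124 = 4 - 124 = -120)
Y = -1/402 (Y = 1/(-402) = -1/402 ≈ -0.0024876)
w*Y = -120*(-1/402) = 20/67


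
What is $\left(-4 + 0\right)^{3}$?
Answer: $-64$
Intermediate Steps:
$\left(-4 + 0\right)^{3} = \left(-4\right)^{3} = -64$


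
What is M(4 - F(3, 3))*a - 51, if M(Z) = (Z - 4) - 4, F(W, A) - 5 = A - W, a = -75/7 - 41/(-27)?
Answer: 667/21 ≈ 31.762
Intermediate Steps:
a = -1738/189 (a = -75*1/7 - 41*(-1/27) = -75/7 + 41/27 = -1738/189 ≈ -9.1958)
F(W, A) = 5 + A - W (F(W, A) = 5 + (A - W) = 5 + A - W)
M(Z) = -8 + Z (M(Z) = (-4 + Z) - 4 = -8 + Z)
M(4 - F(3, 3))*a - 51 = (-8 + (4 - (5 + 3 - 1*3)))*(-1738/189) - 51 = (-8 + (4 - (5 + 3 - 3)))*(-1738/189) - 51 = (-8 + (4 - 1*5))*(-1738/189) - 51 = (-8 + (4 - 5))*(-1738/189) - 51 = (-8 - 1)*(-1738/189) - 51 = -9*(-1738/189) - 51 = 1738/21 - 51 = 667/21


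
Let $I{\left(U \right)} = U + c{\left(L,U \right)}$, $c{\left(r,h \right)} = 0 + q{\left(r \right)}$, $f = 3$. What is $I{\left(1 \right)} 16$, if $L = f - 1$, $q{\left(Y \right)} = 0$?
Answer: $16$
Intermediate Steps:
$L = 2$ ($L = 3 - 1 = 2$)
$c{\left(r,h \right)} = 0$ ($c{\left(r,h \right)} = 0 + 0 = 0$)
$I{\left(U \right)} = U$ ($I{\left(U \right)} = U + 0 = U$)
$I{\left(1 \right)} 16 = 1 \cdot 16 = 16$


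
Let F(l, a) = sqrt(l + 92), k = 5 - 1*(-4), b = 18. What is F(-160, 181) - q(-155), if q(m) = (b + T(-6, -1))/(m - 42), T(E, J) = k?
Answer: 27/197 + 2*I*sqrt(17) ≈ 0.13706 + 8.2462*I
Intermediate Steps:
k = 9 (k = 5 + 4 = 9)
T(E, J) = 9
F(l, a) = sqrt(92 + l)
q(m) = 27/(-42 + m) (q(m) = (18 + 9)/(m - 42) = 27/(-42 + m))
F(-160, 181) - q(-155) = sqrt(92 - 160) - 27/(-42 - 155) = sqrt(-68) - 27/(-197) = 2*I*sqrt(17) - 27*(-1)/197 = 2*I*sqrt(17) - 1*(-27/197) = 2*I*sqrt(17) + 27/197 = 27/197 + 2*I*sqrt(17)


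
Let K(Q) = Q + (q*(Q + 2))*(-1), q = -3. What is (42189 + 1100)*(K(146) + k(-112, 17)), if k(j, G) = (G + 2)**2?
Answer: 41167839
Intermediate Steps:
k(j, G) = (2 + G)**2
K(Q) = 6 + 4*Q (K(Q) = Q - 3*(Q + 2)*(-1) = Q - 3*(2 + Q)*(-1) = Q + (-6 - 3*Q)*(-1) = Q + (6 + 3*Q) = 6 + 4*Q)
(42189 + 1100)*(K(146) + k(-112, 17)) = (42189 + 1100)*((6 + 4*146) + (2 + 17)**2) = 43289*((6 + 584) + 19**2) = 43289*(590 + 361) = 43289*951 = 41167839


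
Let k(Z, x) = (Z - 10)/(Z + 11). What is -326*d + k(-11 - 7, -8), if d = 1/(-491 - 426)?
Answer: 3994/917 ≈ 4.3555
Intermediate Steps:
k(Z, x) = (-10 + Z)/(11 + Z)
d = -1/917 (d = 1/(-917) = -1/917 ≈ -0.0010905)
-326*d + k(-11 - 7, -8) = -326*(-1/917) + (-10 + (-11 - 7))/(11 + (-11 - 7)) = 326/917 + (-10 - 18)/(11 - 18) = 326/917 - 28/(-7) = 326/917 - ⅐*(-28) = 326/917 + 4 = 3994/917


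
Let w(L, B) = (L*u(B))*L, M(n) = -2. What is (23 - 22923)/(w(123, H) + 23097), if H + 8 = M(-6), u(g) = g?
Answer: 22900/128193 ≈ 0.17864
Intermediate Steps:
H = -10 (H = -8 - 2 = -10)
w(L, B) = B*L**2 (w(L, B) = (L*B)*L = (B*L)*L = B*L**2)
(23 - 22923)/(w(123, H) + 23097) = (23 - 22923)/(-10*123**2 + 23097) = -22900/(-10*15129 + 23097) = -22900/(-151290 + 23097) = -22900/(-128193) = -22900*(-1/128193) = 22900/128193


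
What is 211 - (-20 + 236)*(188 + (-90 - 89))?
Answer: -1733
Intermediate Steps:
211 - (-20 + 236)*(188 + (-90 - 89)) = 211 - 216*(188 - 179) = 211 - 216*9 = 211 - 1*1944 = 211 - 1944 = -1733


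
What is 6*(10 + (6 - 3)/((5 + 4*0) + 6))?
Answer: 678/11 ≈ 61.636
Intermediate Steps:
6*(10 + (6 - 3)/((5 + 4*0) + 6)) = 6*(10 + 3/((5 + 0) + 6)) = 6*(10 + 3/(5 + 6)) = 6*(10 + 3/11) = 6*(113/11) = 678/11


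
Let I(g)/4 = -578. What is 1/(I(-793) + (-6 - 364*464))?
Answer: -1/171214 ≈ -5.8406e-6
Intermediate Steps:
I(g) = -2312 (I(g) = 4*(-578) = -2312)
1/(I(-793) + (-6 - 364*464)) = 1/(-2312 + (-6 - 364*464)) = 1/(-2312 + (-6 - 168896)) = 1/(-2312 - 168902) = 1/(-171214) = -1/171214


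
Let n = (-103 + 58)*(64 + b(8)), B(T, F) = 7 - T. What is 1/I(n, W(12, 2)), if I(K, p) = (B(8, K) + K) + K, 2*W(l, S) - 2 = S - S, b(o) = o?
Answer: -1/6481 ≈ -0.00015430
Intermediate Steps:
n = -3240 (n = (-103 + 58)*(64 + 8) = -45*72 = -3240)
W(l, S) = 1 (W(l, S) = 1 + (S - S)/2 = 1 + (½)*0 = 1 + 0 = 1)
I(K, p) = -1 + 2*K (I(K, p) = ((7 - 1*8) + K) + K = ((7 - 8) + K) + K = (-1 + K) + K = -1 + 2*K)
1/I(n, W(12, 2)) = 1/(-1 + 2*(-3240)) = 1/(-1 - 6480) = 1/(-6481) = -1/6481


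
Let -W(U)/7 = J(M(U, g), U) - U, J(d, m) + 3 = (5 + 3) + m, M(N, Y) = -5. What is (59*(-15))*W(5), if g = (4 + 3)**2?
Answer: 30975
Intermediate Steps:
g = 49 (g = 7**2 = 49)
J(d, m) = 5 + m (J(d, m) = -3 + ((5 + 3) + m) = -3 + (8 + m) = 5 + m)
W(U) = -35 (W(U) = -7*((5 + U) - U) = -7*5 = -35)
(59*(-15))*W(5) = (59*(-15))*(-35) = -885*(-35) = 30975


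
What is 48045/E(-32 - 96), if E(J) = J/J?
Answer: 48045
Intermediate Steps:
E(J) = 1
48045/E(-32 - 96) = 48045/1 = 48045*1 = 48045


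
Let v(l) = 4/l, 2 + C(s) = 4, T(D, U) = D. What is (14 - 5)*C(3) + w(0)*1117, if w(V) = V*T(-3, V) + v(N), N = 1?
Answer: 4486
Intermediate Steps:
C(s) = 2 (C(s) = -2 + 4 = 2)
w(V) = 4 - 3*V (w(V) = V*(-3) + 4/1 = -3*V + 4*1 = -3*V + 4 = 4 - 3*V)
(14 - 5)*C(3) + w(0)*1117 = (14 - 5)*2 + (4 - 3*0)*1117 = 9*2 + (4 + 0)*1117 = 18 + 4*1117 = 18 + 4468 = 4486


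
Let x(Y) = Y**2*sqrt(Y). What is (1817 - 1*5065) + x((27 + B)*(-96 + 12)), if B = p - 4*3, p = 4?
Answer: -3248 + 5094432*I*sqrt(399) ≈ -3248.0 + 1.0176e+8*I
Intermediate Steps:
B = -8 (B = 4 - 4*3 = 4 - 12 = -8)
x(Y) = Y**(5/2)
(1817 - 1*5065) + x((27 + B)*(-96 + 12)) = (1817 - 1*5065) + ((27 - 8)*(-96 + 12))**(5/2) = (1817 - 5065) + (19*(-84))**(5/2) = -3248 + (-1596)**(5/2) = -3248 + 5094432*I*sqrt(399)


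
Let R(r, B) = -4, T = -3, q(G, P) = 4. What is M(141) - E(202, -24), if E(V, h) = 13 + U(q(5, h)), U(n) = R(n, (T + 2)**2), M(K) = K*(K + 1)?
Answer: 20013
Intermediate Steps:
M(K) = K*(1 + K)
U(n) = -4
E(V, h) = 9 (E(V, h) = 13 - 4 = 9)
M(141) - E(202, -24) = 141*(1 + 141) - 1*9 = 141*142 - 9 = 20022 - 9 = 20013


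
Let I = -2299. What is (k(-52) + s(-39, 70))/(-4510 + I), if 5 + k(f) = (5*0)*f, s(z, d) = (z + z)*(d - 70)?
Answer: 5/6809 ≈ 0.00073432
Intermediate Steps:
s(z, d) = 2*z*(-70 + d) (s(z, d) = (2*z)*(-70 + d) = 2*z*(-70 + d))
k(f) = -5 (k(f) = -5 + (5*0)*f = -5 + 0*f = -5 + 0 = -5)
(k(-52) + s(-39, 70))/(-4510 + I) = (-5 + 2*(-39)*(-70 + 70))/(-4510 - 2299) = (-5 + 2*(-39)*0)/(-6809) = (-5 + 0)*(-1/6809) = -5*(-1/6809) = 5/6809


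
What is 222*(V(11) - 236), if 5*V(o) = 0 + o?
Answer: -259518/5 ≈ -51904.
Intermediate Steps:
V(o) = o/5 (V(o) = (0 + o)/5 = o/5)
222*(V(11) - 236) = 222*((⅕)*11 - 236) = 222*(11/5 - 236) = 222*(-1169/5) = -259518/5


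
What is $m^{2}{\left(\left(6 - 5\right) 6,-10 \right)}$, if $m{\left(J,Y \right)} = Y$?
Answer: $100$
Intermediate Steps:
$m^{2}{\left(\left(6 - 5\right) 6,-10 \right)} = \left(-10\right)^{2} = 100$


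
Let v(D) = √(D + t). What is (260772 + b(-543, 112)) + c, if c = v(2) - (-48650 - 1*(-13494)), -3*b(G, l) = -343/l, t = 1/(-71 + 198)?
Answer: 14204593/48 + √32385/127 ≈ 2.9593e+5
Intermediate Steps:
t = 1/127 ≈ 0.0078740
v(D) = √(1/127 + D) (v(D) = √(D + 1/127) = √(1/127 + D))
b(G, l) = 343/(3*l) (b(G, l) = -(-343)/(3*l) = 343/(3*l))
c = 35156 + √32385/127 (c = √(127 + 16129*2)/127 - (-48650 - 1*(-13494)) = √(127 + 32258)/127 - (-48650 + 13494) = √32385/127 - 1*(-35156) = √32385/127 + 35156 = 35156 + √32385/127 ≈ 35157.)
(260772 + b(-543, 112)) + c = (260772 + (343/3)/112) + (35156 + √32385/127) = (260772 + (343/3)*(1/112)) + (35156 + √32385/127) = (260772 + 49/48) + (35156 + √32385/127) = 12517105/48 + (35156 + √32385/127) = 14204593/48 + √32385/127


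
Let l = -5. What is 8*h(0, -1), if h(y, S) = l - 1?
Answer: -48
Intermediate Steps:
h(y, S) = -6 (h(y, S) = -5 - 1 = -6)
8*h(0, -1) = 8*(-6) = -48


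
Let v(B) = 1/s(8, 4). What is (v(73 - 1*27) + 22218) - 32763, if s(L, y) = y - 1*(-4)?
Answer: -84359/8 ≈ -10545.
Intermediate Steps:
s(L, y) = 4 + y (s(L, y) = y + 4 = 4 + y)
v(B) = 1/8 (v(B) = 1/(4 + 4) = 1/8)
(v(73 - 1*27) + 22218) - 32763 = (1/8 + 22218) - 32763 = 177745/8 - 32763 = -84359/8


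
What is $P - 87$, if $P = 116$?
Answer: $29$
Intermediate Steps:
$P - 87 = 116 - 87 = 29$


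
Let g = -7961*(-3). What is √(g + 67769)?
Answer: 2*√22913 ≈ 302.74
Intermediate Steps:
g = 23883
√(g + 67769) = √(23883 + 67769) = √91652 = 2*√22913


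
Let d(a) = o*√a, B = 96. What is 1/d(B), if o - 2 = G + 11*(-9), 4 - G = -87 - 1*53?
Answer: √6/1128 ≈ 0.0021715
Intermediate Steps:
G = 144 (G = 4 - (-87 - 1*53) = 4 - (-87 - 53) = 4 - 1*(-140) = 4 + 140 = 144)
o = 47 (o = 2 + (144 + 11*(-9)) = 2 + (144 - 99) = 2 + 45 = 47)
d(a) = 47*√a
1/d(B) = 1/(47*√96) = 1/(47*(4*√6)) = 1/(188*√6) = √6/1128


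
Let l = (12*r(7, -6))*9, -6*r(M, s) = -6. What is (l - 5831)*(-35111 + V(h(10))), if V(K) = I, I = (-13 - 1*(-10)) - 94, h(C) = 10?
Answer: 201495384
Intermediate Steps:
r(M, s) = 1 (r(M, s) = -⅙*(-6) = 1)
I = -97 (I = (-13 + 10) - 94 = -3 - 94 = -97)
V(K) = -97
l = 108 (l = (12*1)*9 = 12*9 = 108)
(l - 5831)*(-35111 + V(h(10))) = (108 - 5831)*(-35111 - 97) = -5723*(-35208) = 201495384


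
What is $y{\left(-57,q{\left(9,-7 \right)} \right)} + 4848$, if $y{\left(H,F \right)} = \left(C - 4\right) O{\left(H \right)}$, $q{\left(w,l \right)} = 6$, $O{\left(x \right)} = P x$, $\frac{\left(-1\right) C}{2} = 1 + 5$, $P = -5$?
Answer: $288$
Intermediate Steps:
$C = -12$ ($C = - 2 \left(1 + 5\right) = \left(-2\right) 6 = -12$)
$O{\left(x \right)} = - 5 x$
$y{\left(H,F \right)} = 80 H$ ($y{\left(H,F \right)} = \left(-12 - 4\right) \left(- 5 H\right) = - 16 \left(- 5 H\right) = 80 H$)
$y{\left(-57,q{\left(9,-7 \right)} \right)} + 4848 = 80 \left(-57\right) + 4848 = -4560 + 4848 = 288$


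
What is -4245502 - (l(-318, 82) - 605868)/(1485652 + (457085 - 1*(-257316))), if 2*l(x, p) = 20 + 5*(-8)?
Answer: -9340328805728/2200053 ≈ -4.2455e+6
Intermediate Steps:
l(x, p) = -10 (l(x, p) = (20 + 5*(-8))/2 = (20 - 40)/2 = (½)*(-20) = -10)
-4245502 - (l(-318, 82) - 605868)/(1485652 + (457085 - 1*(-257316))) = -4245502 - (-10 - 605868)/(1485652 + (457085 - 1*(-257316))) = -4245502 - (-605878)/(1485652 + (457085 + 257316)) = -4245502 - (-605878)/(1485652 + 714401) = -4245502 - (-605878)/2200053 = -4245502 - 1*(-605878/2200053) = -4245502 + 605878/2200053 = -9340328805728/2200053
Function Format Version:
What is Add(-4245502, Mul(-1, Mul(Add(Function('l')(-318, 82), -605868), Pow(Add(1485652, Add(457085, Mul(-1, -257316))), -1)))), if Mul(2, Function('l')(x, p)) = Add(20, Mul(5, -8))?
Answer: Rational(-9340328805728, 2200053) ≈ -4.2455e+6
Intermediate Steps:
Function('l')(x, p) = -10 (Function('l')(x, p) = Mul(Rational(1, 2), Add(20, Mul(5, -8))) = Mul(Rational(1, 2), Add(20, -40)) = Mul(Rational(1, 2), -20) = -10)
Add(-4245502, Mul(-1, Mul(Add(Function('l')(-318, 82), -605868), Pow(Add(1485652, Add(457085, Mul(-1, -257316))), -1)))) = Add(-4245502, Mul(-1, Mul(Add(-10, -605868), Pow(Add(1485652, Add(457085, Mul(-1, -257316))), -1)))) = Add(-4245502, Mul(-1, Mul(-605878, Pow(Add(1485652, Add(457085, 257316)), -1)))) = Add(-4245502, Mul(-1, Mul(-605878, Pow(Add(1485652, 714401), -1)))) = Add(-4245502, Mul(-1, Mul(-605878, Pow(2200053, -1)))) = Add(-4245502, Mul(-1, Mul(-605878, Rational(1, 2200053)))) = Add(-4245502, Mul(-1, Rational(-605878, 2200053))) = Add(-4245502, Rational(605878, 2200053)) = Rational(-9340328805728, 2200053)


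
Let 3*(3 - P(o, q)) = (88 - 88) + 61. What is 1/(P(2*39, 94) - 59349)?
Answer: -3/178099 ≈ -1.6845e-5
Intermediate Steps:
P(o, q) = -52/3 (P(o, q) = 3 - ((88 - 88) + 61)/3 = 3 - (0 + 61)/3 = 3 - ⅓*61 = 3 - 61/3 = -52/3)
1/(P(2*39, 94) - 59349) = 1/(-52/3 - 59349) = 1/(-178099/3) = -3/178099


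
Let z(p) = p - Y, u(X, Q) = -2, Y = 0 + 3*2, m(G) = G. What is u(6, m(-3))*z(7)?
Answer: -2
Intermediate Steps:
Y = 6 (Y = 0 + 6 = 6)
z(p) = -6 + p (z(p) = p - 1*6 = p - 6 = -6 + p)
u(6, m(-3))*z(7) = -2*(-6 + 7) = -2*1 = -2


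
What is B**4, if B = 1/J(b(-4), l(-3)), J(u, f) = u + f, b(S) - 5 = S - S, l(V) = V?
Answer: 1/16 ≈ 0.062500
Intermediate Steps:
b(S) = 5 (b(S) = 5 + (S - S) = 5 + 0 = 5)
J(u, f) = f + u
B = 1/2 (B = 1/(-3 + 5) = 1/2 ≈ 0.50000)
B**4 = (1/2)**4 = 1/16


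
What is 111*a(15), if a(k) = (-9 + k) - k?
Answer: -999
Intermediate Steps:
a(k) = -9
111*a(15) = 111*(-9) = -999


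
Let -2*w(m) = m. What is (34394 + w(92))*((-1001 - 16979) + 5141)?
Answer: -440993972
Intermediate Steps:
w(m) = -m/2
(34394 + w(92))*((-1001 - 16979) + 5141) = (34394 - ½*92)*((-1001 - 16979) + 5141) = (34394 - 46)*(-17980 + 5141) = 34348*(-12839) = -440993972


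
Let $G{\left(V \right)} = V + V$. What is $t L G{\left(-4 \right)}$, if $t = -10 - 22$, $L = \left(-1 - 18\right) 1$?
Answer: $-4864$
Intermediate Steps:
$G{\left(V \right)} = 2 V$
$L = -19$ ($L = \left(-1 - 18\right) 1 = \left(-19\right) 1 = -19$)
$t = -32$
$t L G{\left(-4 \right)} = \left(-32\right) \left(-19\right) 2 \left(-4\right) = 608 \left(-8\right) = -4864$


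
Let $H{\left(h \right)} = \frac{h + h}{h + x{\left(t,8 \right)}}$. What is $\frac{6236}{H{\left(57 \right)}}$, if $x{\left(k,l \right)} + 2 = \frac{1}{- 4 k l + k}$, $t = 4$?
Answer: $\frac{3543607}{1178} \approx 3008.2$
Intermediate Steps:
$x{\left(k,l \right)} = -2 + \frac{1}{k - 4 k l}$ ($x{\left(k,l \right)} = -2 + \frac{1}{- 4 k l + k} = -2 + \frac{1}{k - 4 k l}$)
$H{\left(h \right)} = \frac{2 h}{- \frac{249}{124} + h}$ ($H{\left(h \right)} = \frac{h + h}{h + \frac{-1 + 2 \cdot 4 - 32 \cdot 8}{4 \left(-1 + 4 \cdot 8\right)}} = \frac{2 h}{h + \frac{-1 + 8 - 256}{4 \left(-1 + 32\right)}} = \frac{2 h}{h + \frac{1}{4} \cdot \frac{1}{31} \left(-249\right)} = \frac{2 h}{h - \frac{249}{124}} = \frac{2 h}{- \frac{249}{124} + h}$)
$\frac{6236}{H{\left(57 \right)}} = \frac{6236}{248 \cdot 57 \frac{1}{-249 + 124 \cdot 57}} = \frac{6236}{248 \cdot 57 \frac{1}{-249 + 7068}} = \frac{6236}{248 \cdot 57 \cdot \frac{1}{6819}} = \frac{6236}{\frac{4712}{2273}} = 6236 \cdot \frac{2273}{4712} = \frac{3543607}{1178}$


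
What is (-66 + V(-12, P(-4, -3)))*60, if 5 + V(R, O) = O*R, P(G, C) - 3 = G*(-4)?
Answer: -17940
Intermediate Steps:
P(G, C) = 3 - 4*G (P(G, C) = 3 + G*(-4) = 3 - 4*G)
V(R, O) = -5 + O*R
(-66 + V(-12, P(-4, -3)))*60 = (-66 + (-5 + (3 - 4*(-4))*(-12)))*60 = (-66 + (-5 + (3 + 16)*(-12)))*60 = (-66 + (-5 + 19*(-12)))*60 = (-66 + (-5 - 228))*60 = (-66 - 233)*60 = -299*60 = -17940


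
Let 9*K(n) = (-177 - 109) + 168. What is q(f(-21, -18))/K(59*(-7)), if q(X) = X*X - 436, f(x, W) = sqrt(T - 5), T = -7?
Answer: 2016/59 ≈ 34.169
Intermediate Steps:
K(n) = -118/9 (K(n) = ((-177 - 109) + 168)/9 = (-286 + 168)/9 = (1/9)*(-118) = -118/9)
f(x, W) = 2*I*sqrt(3) (f(x, W) = sqrt(-7 - 5) = sqrt(-12) = 2*I*sqrt(3))
q(X) = -436 + X**2 (q(X) = X**2 - 436 = -436 + X**2)
q(f(-21, -18))/K(59*(-7)) = (-436 + (2*I*sqrt(3))**2)/(-118/9) = (-436 - 12)*(-9/118) = -448*(-9/118) = 2016/59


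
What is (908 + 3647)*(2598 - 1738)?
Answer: 3917300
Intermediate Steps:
(908 + 3647)*(2598 - 1738) = 4555*860 = 3917300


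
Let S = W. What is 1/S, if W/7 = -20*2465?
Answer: -1/345100 ≈ -2.8977e-6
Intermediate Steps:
W = -345100 (W = 7*(-20*2465) = 7*(-49300) = -345100)
S = -345100
1/S = 1/(-345100) = -1/345100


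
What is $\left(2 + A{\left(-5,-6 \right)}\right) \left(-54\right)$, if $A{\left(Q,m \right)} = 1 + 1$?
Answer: $-216$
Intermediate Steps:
$A{\left(Q,m \right)} = 2$
$\left(2 + A{\left(-5,-6 \right)}\right) \left(-54\right) = \left(2 + 2\right) \left(-54\right) = 4 \left(-54\right) = -216$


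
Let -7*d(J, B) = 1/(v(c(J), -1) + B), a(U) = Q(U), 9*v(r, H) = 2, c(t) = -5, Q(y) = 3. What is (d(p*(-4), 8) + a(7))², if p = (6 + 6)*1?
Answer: 2387025/268324 ≈ 8.8961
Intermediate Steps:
p = 12 (p = 12*1 = 12)
v(r, H) = 2/9 (v(r, H) = (⅑)*2 = 2/9)
a(U) = 3
d(J, B) = -1/(7*(2/9 + B))
(d(p*(-4), 8) + a(7))² = (-9/(14 + 63*8) + 3)² = (-9/(14 + 504) + 3)² = (-9/518 + 3)² = (1545/518)² = 2387025/268324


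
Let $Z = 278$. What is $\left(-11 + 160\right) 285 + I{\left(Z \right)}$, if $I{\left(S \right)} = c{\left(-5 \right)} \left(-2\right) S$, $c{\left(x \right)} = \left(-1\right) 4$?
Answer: $44689$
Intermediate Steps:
$c{\left(x \right)} = -4$
$I{\left(S \right)} = 8 S$ ($I{\left(S \right)} = \left(-4\right) \left(-2\right) S = 8 S$)
$\left(-11 + 160\right) 285 + I{\left(Z \right)} = \left(-11 + 160\right) 285 + 8 \cdot 278 = 149 \cdot 285 + 2224 = 42465 + 2224 = 44689$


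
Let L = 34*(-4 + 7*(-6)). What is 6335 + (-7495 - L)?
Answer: 404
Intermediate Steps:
L = -1564 (L = 34*(-4 - 42) = 34*(-46) = -1564)
6335 + (-7495 - L) = 6335 + (-7495 - 1*(-1564)) = 6335 + (-7495 + 1564) = 6335 - 5931 = 404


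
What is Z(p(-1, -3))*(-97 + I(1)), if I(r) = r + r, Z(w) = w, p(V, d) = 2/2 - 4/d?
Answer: -665/3 ≈ -221.67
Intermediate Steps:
p(V, d) = 1 - 4/d (p(V, d) = 2*(½) - 4/d = 1 - 4/d)
I(r) = 2*r
Z(p(-1, -3))*(-97 + I(1)) = ((-4 - 3)/(-3))*(-97 + 2*1) = (-⅓*(-7))*(-97 + 2) = (7/3)*(-95) = -665/3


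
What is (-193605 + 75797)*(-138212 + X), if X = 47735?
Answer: 10658914416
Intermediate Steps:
(-193605 + 75797)*(-138212 + X) = (-193605 + 75797)*(-138212 + 47735) = -117808*(-90477) = 10658914416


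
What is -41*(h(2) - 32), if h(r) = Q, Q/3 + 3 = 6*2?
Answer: 205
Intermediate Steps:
Q = 27 (Q = -9 + 3*(6*2) = -9 + 3*12 = -9 + 36 = 27)
h(r) = 27
-41*(h(2) - 32) = -41*(27 - 32) = -41*(-5) = 205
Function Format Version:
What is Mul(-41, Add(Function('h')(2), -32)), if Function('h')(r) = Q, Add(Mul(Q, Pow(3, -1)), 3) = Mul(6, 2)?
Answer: 205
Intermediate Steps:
Q = 27 (Q = Add(-9, Mul(3, Mul(6, 2))) = Add(-9, Mul(3, 12)) = Add(-9, 36) = 27)
Function('h')(r) = 27
Mul(-41, Add(Function('h')(2), -32)) = Mul(-41, Add(27, -32)) = Mul(-41, -5) = 205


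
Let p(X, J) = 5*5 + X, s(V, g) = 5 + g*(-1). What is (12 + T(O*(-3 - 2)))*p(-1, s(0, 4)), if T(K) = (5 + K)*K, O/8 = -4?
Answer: 633888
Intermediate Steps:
O = -32 (O = 8*(-4) = -32)
s(V, g) = 5 - g
p(X, J) = 25 + X
T(K) = K*(5 + K)
(12 + T(O*(-3 - 2)))*p(-1, s(0, 4)) = (12 + (-32*(-3 - 2))*(5 - 32*(-3 - 2)))*(25 - 1) = (12 + (-32*(-5))*(5 - 32*(-5)))*24 = (12 + 160*(5 + 160))*24 = (12 + 160*165)*24 = (12 + 26400)*24 = 26412*24 = 633888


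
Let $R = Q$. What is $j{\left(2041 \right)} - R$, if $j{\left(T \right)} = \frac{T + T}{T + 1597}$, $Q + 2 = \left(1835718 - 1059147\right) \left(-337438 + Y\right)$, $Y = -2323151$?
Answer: $\frac{3758301857525940}{1819} \approx 2.0661 \cdot 10^{12}$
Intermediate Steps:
$Q = -2066136260321$ ($Q = -2 + \left(1835718 - 1059147\right) \left(-337438 - 2323151\right) = -2 + 776571 \left(-2660589\right) = -2 - 2066136260319 = -2066136260321$)
$j{\left(T \right)} = \frac{2 T}{1597 + T}$
$R = -2066136260321$
$j{\left(2041 \right)} - R = 2 \cdot 2041 \frac{1}{1597 + 2041} - -2066136260321 = 2 \cdot 2041 \cdot \frac{1}{3638} + 2066136260321 = \frac{2041}{1819} + 2066136260321 = \frac{3758301857525940}{1819}$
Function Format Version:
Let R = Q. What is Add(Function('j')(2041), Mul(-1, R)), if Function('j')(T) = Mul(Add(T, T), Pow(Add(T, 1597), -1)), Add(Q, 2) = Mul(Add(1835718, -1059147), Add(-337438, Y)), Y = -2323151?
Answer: Rational(3758301857525940, 1819) ≈ 2.0661e+12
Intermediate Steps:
Q = -2066136260321 (Q = Add(-2, Mul(Add(1835718, -1059147), Add(-337438, -2323151))) = Add(-2, Mul(776571, -2660589)) = Add(-2, -2066136260319) = -2066136260321)
Function('j')(T) = Mul(2, T, Pow(Add(1597, T), -1)) (Function('j')(T) = Mul(Mul(2, T), Pow(Add(1597, T), -1)) = Mul(2, T, Pow(Add(1597, T), -1)))
R = -2066136260321
Add(Function('j')(2041), Mul(-1, R)) = Add(Mul(2, 2041, Pow(Add(1597, 2041), -1)), Mul(-1, -2066136260321)) = Add(Mul(2, 2041, Pow(3638, -1)), 2066136260321) = Add(Mul(2, 2041, Rational(1, 3638)), 2066136260321) = Add(Rational(2041, 1819), 2066136260321) = Rational(3758301857525940, 1819)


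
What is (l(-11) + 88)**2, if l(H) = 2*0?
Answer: 7744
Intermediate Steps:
l(H) = 0
(l(-11) + 88)**2 = (0 + 88)**2 = 88**2 = 7744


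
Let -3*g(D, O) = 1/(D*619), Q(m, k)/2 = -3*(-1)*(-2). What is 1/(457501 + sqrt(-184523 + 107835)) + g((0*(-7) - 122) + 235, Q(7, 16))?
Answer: 4*(-sqrt(4793) + 61915*I)/(209841*(-457501*I + 4*sqrt(4793))) ≈ -2.5797e-6 - 1.3231e-9*I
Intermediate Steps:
Q(m, k) = -12 (Q(m, k) = 2*(-3*(-1)*(-2)) = 2*(3*(-2)) = 2*(-6) = -12)
g(D, O) = -1/(1857*D) (g(D, O) = -1/(3*D*619) = -1/(1857*D))
1/(457501 + sqrt(-184523 + 107835)) + g((0*(-7) - 122) + 235, Q(7, 16)) = 1/(457501 + sqrt(-184523 + 107835)) - 1/(1857*((0*(-7) - 122) + 235)) = 1/(457501 + sqrt(-76688)) - 1/(1857*((0 - 122) + 235)) = 1/(457501 + 4*I*sqrt(4793)) - 1/(1857*(-122 + 235)) = 1/(457501 + 4*I*sqrt(4793)) - 1/1857/113 = 1/(457501 + 4*I*sqrt(4793)) - 1/1857*1/113 = 1/(457501 + 4*I*sqrt(4793)) - 1/209841 = -1/209841 + 1/(457501 + 4*I*sqrt(4793))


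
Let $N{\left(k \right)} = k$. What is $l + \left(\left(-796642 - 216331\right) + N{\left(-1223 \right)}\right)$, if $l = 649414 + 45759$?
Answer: $-319023$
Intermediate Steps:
$l = 695173$
$l + \left(\left(-796642 - 216331\right) + N{\left(-1223 \right)}\right) = 695173 - 1014196 = -319023$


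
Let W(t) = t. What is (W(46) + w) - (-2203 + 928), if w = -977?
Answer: 344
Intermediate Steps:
(W(46) + w) - (-2203 + 928) = (46 - 977) - (-2203 + 928) = -931 - 1*(-1275) = -931 + 1275 = 344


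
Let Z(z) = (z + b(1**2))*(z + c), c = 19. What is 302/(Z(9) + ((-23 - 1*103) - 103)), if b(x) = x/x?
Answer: 302/51 ≈ 5.9216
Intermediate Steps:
b(x) = 1
Z(z) = (1 + z)*(19 + z) (Z(z) = (z + 1)*(z + 19) = (1 + z)*(19 + z))
302/(Z(9) + ((-23 - 1*103) - 103)) = 302/((19 + 9**2 + 20*9) + ((-23 - 1*103) - 103)) = 302/((19 + 81 + 180) + ((-23 - 103) - 103)) = 302/(280 + (-126 - 103)) = 302/(280 - 229) = 302/51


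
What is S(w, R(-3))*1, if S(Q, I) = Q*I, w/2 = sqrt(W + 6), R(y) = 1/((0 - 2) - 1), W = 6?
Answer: -4*sqrt(3)/3 ≈ -2.3094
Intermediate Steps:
R(y) = -1/3 (R(y) = 1/(-2 - 1) = 1/(-3) = -1/3)
w = 4*sqrt(3) (w = 2*sqrt(6 + 6) = 2*sqrt(12) = 2*(2*sqrt(3)) = 4*sqrt(3) ≈ 6.9282)
S(Q, I) = I*Q
S(w, R(-3))*1 = -4*sqrt(3)/3*1 = -4*sqrt(3)/3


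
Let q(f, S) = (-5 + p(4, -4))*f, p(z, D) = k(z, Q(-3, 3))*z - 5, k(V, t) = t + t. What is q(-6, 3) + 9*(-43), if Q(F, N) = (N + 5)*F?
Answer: 825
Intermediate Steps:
Q(F, N) = F*(5 + N) (Q(F, N) = (5 + N)*F = F*(5 + N))
k(V, t) = 2*t
p(z, D) = -5 - 48*z (p(z, D) = (2*(-3*(5 + 3)))*z - 5 = (2*(-3*8))*z - 5 = (2*(-24))*z - 5 = -48*z - 5 = -5 - 48*z)
q(f, S) = -202*f (q(f, S) = (-5 + (-5 - 48*4))*f = (-5 + (-5 - 192))*f = (-5 - 197)*f = -202*f)
q(-6, 3) + 9*(-43) = -202*(-6) + 9*(-43) = 1212 - 387 = 825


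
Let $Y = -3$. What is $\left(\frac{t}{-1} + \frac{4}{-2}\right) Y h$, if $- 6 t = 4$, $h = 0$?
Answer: $0$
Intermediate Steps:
$t = - \frac{2}{3}$ ($t = \left(- \frac{1}{6}\right) 4 = - \frac{2}{3} \approx -0.66667$)
$\left(\frac{t}{-1} + \frac{4}{-2}\right) Y h = \left(- \frac{2}{3 \left(-1\right)} + \frac{4}{-2}\right) \left(-3\right) 0 = \left(\left(- \frac{2}{3}\right) \left(-1\right) + 4 \left(- \frac{1}{2}\right)\right) \left(-3\right) 0 = \left(\frac{2}{3} - 2\right) \left(-3\right) 0 = \left(- \frac{4}{3}\right) \left(-3\right) 0 = 4 \cdot 0 = 0$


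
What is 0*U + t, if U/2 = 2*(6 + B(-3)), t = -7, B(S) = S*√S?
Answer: -7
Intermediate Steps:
B(S) = S^(3/2)
U = 24 - 12*I*√3 (U = 2*(2*(6 + (-3)^(3/2))) = 2*(2*(6 - 3*I*√3)) = 2*(12 - 6*I*√3) = 24 - 12*I*√3 ≈ 24.0 - 20.785*I)
0*U + t = 0*(24 - 12*I*√3) - 7 = 0 - 7 = -7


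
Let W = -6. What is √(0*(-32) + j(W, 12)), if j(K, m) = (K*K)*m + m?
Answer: 2*√111 ≈ 21.071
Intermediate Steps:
j(K, m) = m + m*K² (j(K, m) = K²*m + m = m*K² + m = m + m*K²)
√(0*(-32) + j(W, 12)) = √(0*(-32) + 12*(1 + (-6)²)) = √(0 + 12*(1 + 36)) = √(0 + 12*37) = √(0 + 444) = √444 = 2*√111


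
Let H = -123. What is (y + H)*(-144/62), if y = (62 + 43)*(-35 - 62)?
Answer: 742176/31 ≈ 23941.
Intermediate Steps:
y = -10185 (y = 105*(-97) = -10185)
(y + H)*(-144/62) = (-10185 - 123)*(-144/62) = -(-1484352)/62 = -10308*(-72/31) = 742176/31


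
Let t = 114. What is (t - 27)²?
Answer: 7569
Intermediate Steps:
(t - 27)² = (114 - 27)² = 87² = 7569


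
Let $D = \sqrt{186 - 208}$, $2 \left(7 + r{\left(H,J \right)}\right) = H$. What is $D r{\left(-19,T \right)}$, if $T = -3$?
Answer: $- \frac{33 i \sqrt{22}}{2} \approx - 77.392 i$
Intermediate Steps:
$r{\left(H,J \right)} = -7 + \frac{H}{2}$
$D = i \sqrt{22}$ ($D = \sqrt{-22} = i \sqrt{22} \approx 4.6904 i$)
$D r{\left(-19,T \right)} = i \sqrt{22} \left(-7 + \frac{1}{2} \left(-19\right)\right) = i \sqrt{22} \left(-7 - \frac{19}{2}\right) = i \sqrt{22} \left(- \frac{33}{2}\right) = - \frac{33 i \sqrt{22}}{2}$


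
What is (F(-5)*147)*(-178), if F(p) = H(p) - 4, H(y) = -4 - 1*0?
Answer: 209328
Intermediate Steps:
H(y) = -4 (H(y) = -4 + 0 = -4)
F(p) = -8 (F(p) = -4 - 4 = -8)
(F(-5)*147)*(-178) = -8*147*(-178) = -1176*(-178) = 209328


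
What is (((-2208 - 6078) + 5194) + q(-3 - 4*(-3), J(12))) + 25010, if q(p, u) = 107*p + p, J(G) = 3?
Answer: 22890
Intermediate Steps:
q(p, u) = 108*p
(((-2208 - 6078) + 5194) + q(-3 - 4*(-3), J(12))) + 25010 = (((-2208 - 6078) + 5194) + 108*(-3 - 4*(-3))) + 25010 = ((-8286 + 5194) + 108*(-3 + 12)) + 25010 = (-3092 + 108*9) + 25010 = (-3092 + 972) + 25010 = -2120 + 25010 = 22890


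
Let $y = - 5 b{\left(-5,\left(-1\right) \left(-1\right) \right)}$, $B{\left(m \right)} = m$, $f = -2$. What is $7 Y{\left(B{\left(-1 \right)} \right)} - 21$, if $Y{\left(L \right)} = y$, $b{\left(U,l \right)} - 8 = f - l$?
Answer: $-196$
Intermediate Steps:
$b{\left(U,l \right)} = 6 - l$ ($b{\left(U,l \right)} = 8 - \left(2 + l\right) = 6 - l$)
$y = -25$ ($y = - 5 \left(6 - \left(-1\right) \left(-1\right)\right) = - 5 \left(6 - 1\right) = \left(-5\right) 5 = -25$)
$Y{\left(L \right)} = -25$
$7 Y{\left(B{\left(-1 \right)} \right)} - 21 = 7 \left(-25\right) - 21 = -175 - 21 = -196$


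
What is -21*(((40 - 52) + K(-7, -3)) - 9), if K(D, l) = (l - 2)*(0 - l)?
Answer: 756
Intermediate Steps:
K(D, l) = -l*(-2 + l) (K(D, l) = (-2 + l)*(-l) = -l*(-2 + l))
-21*(((40 - 52) + K(-7, -3)) - 9) = -21*(((40 - 52) - 3*(2 - 1*(-3))) - 9) = -21*((-12 - 3*(2 + 3)) - 9) = -21*((-12 - 3*5) - 9) = -21*((-12 - 15) - 9) = -21*(-27 - 9) = -21*(-36) = 756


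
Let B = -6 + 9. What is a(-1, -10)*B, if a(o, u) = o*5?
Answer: -15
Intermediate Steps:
a(o, u) = 5*o
B = 3
a(-1, -10)*B = (5*(-1))*3 = -5*3 = -15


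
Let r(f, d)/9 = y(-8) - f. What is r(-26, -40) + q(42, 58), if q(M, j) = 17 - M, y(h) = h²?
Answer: 785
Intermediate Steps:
r(f, d) = 576 - 9*f (r(f, d) = 9*((-8)² - f) = 9*(64 - f) = 576 - 9*f)
r(-26, -40) + q(42, 58) = (576 - 9*(-26)) + (17 - 1*42) = (576 + 234) + (17 - 42) = 810 - 25 = 785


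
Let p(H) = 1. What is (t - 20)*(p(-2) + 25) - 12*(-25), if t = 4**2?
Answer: 196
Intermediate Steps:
t = 16
(t - 20)*(p(-2) + 25) - 12*(-25) = (16 - 20)*(1 + 25) - 12*(-25) = -4*26 + 300 = -104 + 300 = 196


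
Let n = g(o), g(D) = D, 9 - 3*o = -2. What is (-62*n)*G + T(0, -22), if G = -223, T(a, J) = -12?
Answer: 152050/3 ≈ 50683.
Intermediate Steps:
o = 11/3 (o = 3 - 1/3*(-2) = 3 + 2/3 = 11/3 ≈ 3.6667)
n = 11/3 ≈ 3.6667
(-62*n)*G + T(0, -22) = -62*11/3*(-223) - 12 = -682/3*(-223) - 12 = 152086/3 - 12 = 152050/3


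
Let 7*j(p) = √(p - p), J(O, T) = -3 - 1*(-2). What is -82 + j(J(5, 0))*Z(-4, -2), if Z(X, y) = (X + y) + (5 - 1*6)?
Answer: -82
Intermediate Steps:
Z(X, y) = -1 + X + y (Z(X, y) = (X + y) + (5 - 6) = (X + y) - 1 = -1 + X + y)
J(O, T) = -1 (J(O, T) = -3 + 2 = -1)
j(p) = 0 (j(p) = √(p - p)/7 = √0/7 = (⅐)*0 = 0)
-82 + j(J(5, 0))*Z(-4, -2) = -82 + 0*(-1 - 4 - 2) = -82 + 0*(-7) = -82 + 0 = -82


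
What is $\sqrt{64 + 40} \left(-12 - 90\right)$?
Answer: $- 204 \sqrt{26} \approx -1040.2$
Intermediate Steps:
$\sqrt{64 + 40} \left(-12 - 90\right) = \sqrt{104} \left(-102\right) = 2 \sqrt{26} \left(-102\right) = - 204 \sqrt{26}$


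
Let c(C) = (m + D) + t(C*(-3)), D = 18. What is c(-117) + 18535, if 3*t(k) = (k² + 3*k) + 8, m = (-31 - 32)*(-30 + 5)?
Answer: 184646/3 ≈ 61549.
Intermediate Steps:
m = 1575 (m = -63*(-25) = 1575)
t(k) = 8/3 + k + k²/3 (t(k) = ((k² + 3*k) + 8)/3 = (8 + k² + 3*k)/3 = 8/3 + k + k²/3)
c(C) = 4787/3 - 3*C + 3*C² (c(C) = (1575 + 18) + (8/3 + C*(-3) + (C*(-3))²/3) = 1593 + (8/3 - 3*C + (-3*C)²/3) = 1593 + (8/3 - 3*C + (9*C²)/3) = 1593 + (8/3 - 3*C + 3*C²) = 4787/3 - 3*C + 3*C²)
c(-117) + 18535 = (4787/3 - 3*(-117) + 3*(-117)²) + 18535 = (4787/3 + 351 + 3*13689) + 18535 = (4787/3 + 351 + 41067) + 18535 = 129041/3 + 18535 = 184646/3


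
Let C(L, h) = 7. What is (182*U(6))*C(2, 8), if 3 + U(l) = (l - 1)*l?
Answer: 34398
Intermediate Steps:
U(l) = -3 + l*(-1 + l) (U(l) = -3 + (l - 1)*l = -3 + (-1 + l)*l = -3 + l*(-1 + l))
(182*U(6))*C(2, 8) = (182*(-3 + 6² - 1*6))*7 = (182*(-3 + 36 - 6))*7 = (182*27)*7 = 4914*7 = 34398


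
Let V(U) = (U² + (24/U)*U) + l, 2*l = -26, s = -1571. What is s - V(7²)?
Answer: -3983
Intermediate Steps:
l = -13 (l = (½)*(-26) = -13)
V(U) = 11 + U² (V(U) = (U² + (24/U)*U) - 13 = (U² + 24) - 13 = (24 + U²) - 13 = 11 + U²)
s - V(7²) = -1571 - (11 + (7²)²) = -1571 - (11 + 49²) = -1571 - (11 + 2401) = -1571 - 1*2412 = -1571 - 2412 = -3983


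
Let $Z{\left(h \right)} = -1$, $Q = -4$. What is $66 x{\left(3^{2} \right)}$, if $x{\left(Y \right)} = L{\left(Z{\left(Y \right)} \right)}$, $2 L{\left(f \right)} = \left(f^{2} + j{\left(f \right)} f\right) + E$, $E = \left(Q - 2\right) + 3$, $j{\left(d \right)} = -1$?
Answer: $-33$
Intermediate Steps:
$E = -3$ ($E = \left(-4 - 2\right) + 3 = -6 + 3 = -3$)
$L{\left(f \right)} = - \frac{3}{2} + \frac{f^{2}}{2} - \frac{f}{2}$ ($L{\left(f \right)} = \frac{\left(f^{2} - f\right) - 3}{2} = \frac{-3 + f^{2} - f}{2} = - \frac{3}{2} + \frac{f^{2}}{2} - \frac{f}{2}$)
$x{\left(Y \right)} = - \frac{1}{2}$ ($x{\left(Y \right)} = - \frac{3}{2} + \frac{\left(-1\right)^{2}}{2} - - \frac{1}{2} = - \frac{3}{2} + \frac{1}{2} \cdot 1 + \frac{1}{2} = - \frac{3}{2} + \frac{1}{2} + \frac{1}{2} = - \frac{1}{2}$)
$66 x{\left(3^{2} \right)} = 66 \left(- \frac{1}{2}\right) = -33$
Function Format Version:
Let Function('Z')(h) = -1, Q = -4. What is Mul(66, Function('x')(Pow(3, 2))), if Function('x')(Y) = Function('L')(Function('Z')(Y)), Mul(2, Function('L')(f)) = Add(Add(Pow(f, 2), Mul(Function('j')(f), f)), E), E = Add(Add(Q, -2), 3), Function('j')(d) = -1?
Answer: -33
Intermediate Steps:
E = -3 (E = Add(Add(-4, -2), 3) = Add(-6, 3) = -3)
Function('L')(f) = Add(Rational(-3, 2), Mul(Rational(1, 2), Pow(f, 2)), Mul(Rational(-1, 2), f)) (Function('L')(f) = Mul(Rational(1, 2), Add(Add(Pow(f, 2), Mul(-1, f)), -3)) = Mul(Rational(1, 2), Add(-3, Pow(f, 2), Mul(-1, f))) = Add(Rational(-3, 2), Mul(Rational(1, 2), Pow(f, 2)), Mul(Rational(-1, 2), f)))
Function('x')(Y) = Rational(-1, 2) (Function('x')(Y) = Add(Rational(-3, 2), Mul(Rational(1, 2), Pow(-1, 2)), Mul(Rational(-1, 2), -1)) = Add(Rational(-3, 2), Mul(Rational(1, 2), 1), Rational(1, 2)) = Add(Rational(-3, 2), Rational(1, 2), Rational(1, 2)) = Rational(-1, 2))
Mul(66, Function('x')(Pow(3, 2))) = Mul(66, Rational(-1, 2)) = -33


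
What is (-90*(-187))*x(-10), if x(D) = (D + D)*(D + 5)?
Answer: 1683000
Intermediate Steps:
x(D) = 2*D*(5 + D) (x(D) = (2*D)*(5 + D) = 2*D*(5 + D))
(-90*(-187))*x(-10) = (-90*(-187))*(2*(-10)*(5 - 10)) = 16830*(2*(-10)*(-5)) = 16830*100 = 1683000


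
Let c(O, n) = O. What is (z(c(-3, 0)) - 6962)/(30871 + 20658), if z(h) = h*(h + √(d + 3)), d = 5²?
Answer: -6953/51529 - 6*√7/51529 ≈ -0.13524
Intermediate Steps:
d = 25
z(h) = h*(h + 2*√7) (z(h) = h*(h + √(25 + 3)) = h*(h + √28) = h*(h + 2*√7))
(z(c(-3, 0)) - 6962)/(30871 + 20658) = (-3*(-3 + 2*√7) - 6962)/(30871 + 20658) = ((9 - 6*√7) - 6962)/51529 = (-6953 - 6*√7)*(1/51529) = -6953/51529 - 6*√7/51529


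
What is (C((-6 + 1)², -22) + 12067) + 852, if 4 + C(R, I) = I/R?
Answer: 322853/25 ≈ 12914.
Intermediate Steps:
C(R, I) = -4 + I/R
(C((-6 + 1)², -22) + 12067) + 852 = ((-4 - 22/(-6 + 1)²) + 12067) + 852 = ((-4 - 22/((-5)²)) + 12067) + 852 = ((-4 - 22/25) + 12067) + 852 = (-122/25 + 12067) + 852 = 301553/25 + 852 = 322853/25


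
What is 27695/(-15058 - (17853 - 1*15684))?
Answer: -27695/17227 ≈ -1.6077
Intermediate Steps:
27695/(-15058 - (17853 - 1*15684)) = 27695/(-15058 - (17853 - 15684)) = 27695/(-15058 - 1*2169) = 27695/(-15058 - 2169) = 27695/(-17227) = 27695*(-1/17227) = -27695/17227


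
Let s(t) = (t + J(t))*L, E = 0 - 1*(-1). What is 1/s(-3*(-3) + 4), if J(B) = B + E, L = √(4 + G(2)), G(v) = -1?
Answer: √3/81 ≈ 0.021383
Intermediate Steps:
L = √3 (L = √(4 - 1) = √3 ≈ 1.7320)
E = 1 (E = 0 + 1 = 1)
J(B) = 1 + B (J(B) = B + 1 = 1 + B)
s(t) = √3*(1 + 2*t) (s(t) = (t + (1 + t))*√3 = (1 + 2*t)*√3 = √3*(1 + 2*t))
1/s(-3*(-3) + 4) = 1/(√3*(1 + 2*(-3*(-3) + 4))) = 1/(√3*(1 + 2*(9 + 4))) = 1/(√3*(1 + 2*13)) = 1/(√3*(1 + 26)) = 1/(√3*27) = 1/(27*√3) = √3/81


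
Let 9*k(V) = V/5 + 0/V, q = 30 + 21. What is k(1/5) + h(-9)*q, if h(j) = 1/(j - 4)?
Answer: -11462/2925 ≈ -3.9186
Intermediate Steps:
q = 51
h(j) = 1/(-4 + j)
k(V) = V/45 (k(V) = (V/5 + 0/V)/9 = (V*(⅕) + 0)/9 = (V/5 + 0)/9 = (V/5)/9 = V/45)
k(1/5) + h(-9)*q = (1/45)/5 + 51/(-4 - 9) = (1/45)*(⅕) + 51/(-13) = 1/225 - 1/13*51 = 1/225 - 51/13 = -11462/2925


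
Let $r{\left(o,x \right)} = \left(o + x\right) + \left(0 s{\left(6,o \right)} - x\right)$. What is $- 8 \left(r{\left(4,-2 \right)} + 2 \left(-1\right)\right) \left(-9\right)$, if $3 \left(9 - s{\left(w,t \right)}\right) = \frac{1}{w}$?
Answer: $144$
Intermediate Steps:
$s{\left(w,t \right)} = 9 - \frac{1}{3 w}$
$r{\left(o,x \right)} = o$ ($r{\left(o,x \right)} = \left(o + x\right) + \left(0 \left(9 - \frac{1}{3 \cdot 6}\right) - x\right) = \left(o + x\right) + \left(0 \left(9 - \frac{1}{18}\right) - x\right) = \left(o + x\right) + \left(0 \cdot \frac{161}{18} - x\right) = \left(o + x\right) + \left(0 - x\right) = \left(o + x\right) - x = o$)
$- 8 \left(r{\left(4,-2 \right)} + 2 \left(-1\right)\right) \left(-9\right) = - 8 \left(4 + 2 \left(-1\right)\right) \left(-9\right) = - 8 \left(4 - 2\right) \left(-9\right) = \left(-8\right) 2 \left(-9\right) = \left(-16\right) \left(-9\right) = 144$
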